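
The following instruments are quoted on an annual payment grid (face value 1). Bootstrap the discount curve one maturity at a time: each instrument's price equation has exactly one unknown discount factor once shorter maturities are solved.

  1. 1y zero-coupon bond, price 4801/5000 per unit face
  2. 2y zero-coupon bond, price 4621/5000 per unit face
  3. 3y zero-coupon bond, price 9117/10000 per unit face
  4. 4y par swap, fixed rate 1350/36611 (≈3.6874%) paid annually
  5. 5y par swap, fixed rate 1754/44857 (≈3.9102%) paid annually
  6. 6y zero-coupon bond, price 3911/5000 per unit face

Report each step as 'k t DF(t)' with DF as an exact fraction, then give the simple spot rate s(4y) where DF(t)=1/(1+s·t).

step 1 [1y] zero: DF = P = 4801/5000 ≈ 0.960200
step 2 [2y] zero: DF = P = 4621/5000 ≈ 0.924200
step 3 [3y] zero: DF = P = 9117/10000 ≈ 0.911700
step 4 [4y] swap r/1=1350/36611: DF=(1 − 1350/36611·(0.960200+0.924200+0.911700))/(1+1350/36611) = 173/200 ≈ 0.865000
step 5 [5y] swap r/1=1754/44857: DF=(1 − 1754/44857·(0.960200+0.924200+0.911700+0.865000))/(1+1754/44857) = 4123/5000 ≈ 0.824600
step 6 [6y] zero: DF = P = 3911/5000 ≈ 0.782200

1 1 4801/5000
2 2 4621/5000
3 3 9117/10000
4 4 173/200
5 5 4123/5000
6 6 3911/5000
s(4y) = (1/(173/200) − 1)/(4) = 27/692 ≈ 3.9017%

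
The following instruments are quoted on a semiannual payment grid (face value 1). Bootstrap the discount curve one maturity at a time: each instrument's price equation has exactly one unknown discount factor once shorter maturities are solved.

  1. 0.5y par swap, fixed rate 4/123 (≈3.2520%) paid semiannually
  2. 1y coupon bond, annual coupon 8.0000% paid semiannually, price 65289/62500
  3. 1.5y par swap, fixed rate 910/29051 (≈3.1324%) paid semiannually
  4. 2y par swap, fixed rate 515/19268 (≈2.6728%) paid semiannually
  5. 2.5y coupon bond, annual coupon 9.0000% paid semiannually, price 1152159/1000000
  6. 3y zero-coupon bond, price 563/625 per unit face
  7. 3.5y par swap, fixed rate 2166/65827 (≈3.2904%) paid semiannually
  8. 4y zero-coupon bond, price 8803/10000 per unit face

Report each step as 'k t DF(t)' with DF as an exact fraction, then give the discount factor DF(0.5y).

step 1 [0.5y] swap r/2=2/123: DF=(1 − 2/123·(0))/(1+2/123) = 123/125 ≈ 0.984000
step 2 [1y] bond c/2=1/25: DF=(65289/62500 − 1/25·(0.984000))/(1+1/25) = 4833/5000 ≈ 0.966600
step 3 [1.5y] swap r/2=455/29051: DF=(1 − 455/29051·(0.984000+0.966600))/(1+455/29051) = 1909/2000 ≈ 0.954500
step 4 [2y] swap r/2=515/38536: DF=(1 − 515/38536·(0.984000+0.966600+0.954500))/(1+515/38536) = 1897/2000 ≈ 0.948500
step 5 [2.5y] bond c/2=9/200: DF=(1152159/1000000 − 9/200·(0.984000+0.966600+0.954500+0.948500))/(1+9/200) = 4683/5000 ≈ 0.936600
step 6 [3y] zero: DF = P = 563/625 ≈ 0.900800
step 7 [3.5y] swap r/2=1083/65827: DF=(1 − 1083/65827·(0.984000+0.966600+0.954500+0.948500+0.936600+0.900800))/(1+1083/65827) = 8917/10000 ≈ 0.891700
step 8 [4y] zero: DF = P = 8803/10000 ≈ 0.880300

1 1/2 123/125
2 1 4833/5000
3 3/2 1909/2000
4 2 1897/2000
5 5/2 4683/5000
6 3 563/625
7 7/2 8917/10000
8 4 8803/10000
DF(0.5y) = 123/125 ≈ 0.984000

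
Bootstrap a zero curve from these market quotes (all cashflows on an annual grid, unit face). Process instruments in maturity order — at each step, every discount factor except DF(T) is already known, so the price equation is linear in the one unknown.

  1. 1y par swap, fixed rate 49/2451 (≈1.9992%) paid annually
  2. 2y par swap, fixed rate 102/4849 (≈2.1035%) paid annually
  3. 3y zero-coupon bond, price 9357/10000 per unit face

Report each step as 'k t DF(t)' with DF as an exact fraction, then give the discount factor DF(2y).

1 1 2451/2500
2 2 1199/1250
3 3 9357/10000
DF(2y) = 1199/1250 ≈ 0.959200

step 1 [1y] swap r/1=49/2451: DF=(1 − 49/2451·(0))/(1+49/2451) = 2451/2500 ≈ 0.980400
step 2 [2y] swap r/1=102/4849: DF=(1 − 102/4849·(0.980400))/(1+102/4849) = 1199/1250 ≈ 0.959200
step 3 [3y] zero: DF = P = 9357/10000 ≈ 0.935700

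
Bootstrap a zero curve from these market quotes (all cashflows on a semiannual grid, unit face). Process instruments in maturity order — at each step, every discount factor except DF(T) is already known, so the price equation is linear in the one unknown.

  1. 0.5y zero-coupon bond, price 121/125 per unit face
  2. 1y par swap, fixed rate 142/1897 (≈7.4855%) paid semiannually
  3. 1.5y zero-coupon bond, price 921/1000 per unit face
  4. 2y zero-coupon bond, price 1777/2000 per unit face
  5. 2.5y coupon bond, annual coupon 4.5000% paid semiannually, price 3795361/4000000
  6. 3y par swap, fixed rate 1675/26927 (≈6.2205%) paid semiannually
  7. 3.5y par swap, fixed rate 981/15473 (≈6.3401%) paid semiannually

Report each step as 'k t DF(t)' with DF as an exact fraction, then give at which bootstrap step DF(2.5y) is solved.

1 1/2 121/125
2 1 929/1000
3 3/2 921/1000
4 2 1777/2000
5 5/2 529/625
6 3 333/400
7 7/2 4019/5000
DF(2.5y) is solved at step 5

step 1 [0.5y] zero: DF = P = 121/125 ≈ 0.968000
step 2 [1y] swap r/2=71/1897: DF=(1 − 71/1897·(0.968000))/(1+71/1897) = 929/1000 ≈ 0.929000
step 3 [1.5y] zero: DF = P = 921/1000 ≈ 0.921000
step 4 [2y] zero: DF = P = 1777/2000 ≈ 0.888500
step 5 [2.5y] bond c/2=9/400: DF=(3795361/4000000 − 9/400·(0.968000+0.929000+0.921000+0.888500))/(1+9/400) = 529/625 ≈ 0.846400
step 6 [3y] swap r/2=1675/53854: DF=(1 − 1675/53854·(0.968000+0.929000+0.921000+0.888500+0.846400))/(1+1675/53854) = 333/400 ≈ 0.832500
step 7 [3.5y] swap r/2=981/30946: DF=(1 − 981/30946·(0.968000+0.929000+0.921000+0.888500+0.846400+0.832500))/(1+981/30946) = 4019/5000 ≈ 0.803800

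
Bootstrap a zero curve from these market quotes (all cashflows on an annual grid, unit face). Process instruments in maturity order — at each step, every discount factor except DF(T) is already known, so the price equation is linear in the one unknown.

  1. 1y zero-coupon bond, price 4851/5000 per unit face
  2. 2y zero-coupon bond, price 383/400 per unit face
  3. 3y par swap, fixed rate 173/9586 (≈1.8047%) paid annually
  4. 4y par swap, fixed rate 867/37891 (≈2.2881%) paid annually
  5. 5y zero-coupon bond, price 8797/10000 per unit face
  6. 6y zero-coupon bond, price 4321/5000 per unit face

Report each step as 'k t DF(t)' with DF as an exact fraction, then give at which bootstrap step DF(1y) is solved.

1 1 4851/5000
2 2 383/400
3 3 9481/10000
4 4 9133/10000
5 5 8797/10000
6 6 4321/5000
DF(1y) is solved at step 1

step 1 [1y] zero: DF = P = 4851/5000 ≈ 0.970200
step 2 [2y] zero: DF = P = 383/400 ≈ 0.957500
step 3 [3y] swap r/1=173/9586: DF=(1 − 173/9586·(0.970200+0.957500))/(1+173/9586) = 9481/10000 ≈ 0.948100
step 4 [4y] swap r/1=867/37891: DF=(1 − 867/37891·(0.970200+0.957500+0.948100))/(1+867/37891) = 9133/10000 ≈ 0.913300
step 5 [5y] zero: DF = P = 8797/10000 ≈ 0.879700
step 6 [6y] zero: DF = P = 4321/5000 ≈ 0.864200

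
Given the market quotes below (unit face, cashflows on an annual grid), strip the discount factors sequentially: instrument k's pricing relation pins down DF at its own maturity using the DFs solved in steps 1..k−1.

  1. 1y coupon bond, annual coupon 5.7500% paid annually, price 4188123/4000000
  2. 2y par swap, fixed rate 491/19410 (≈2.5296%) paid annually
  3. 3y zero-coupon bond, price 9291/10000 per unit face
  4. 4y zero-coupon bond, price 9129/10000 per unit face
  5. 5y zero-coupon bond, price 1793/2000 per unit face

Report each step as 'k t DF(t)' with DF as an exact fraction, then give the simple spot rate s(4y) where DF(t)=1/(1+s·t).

step 1 [1y] bond c/1=23/400: DF=(4188123/4000000 − 23/400·(0))/(1+23/400) = 9901/10000 ≈ 0.990100
step 2 [2y] swap r/1=491/19410: DF=(1 − 491/19410·(0.990100))/(1+491/19410) = 9509/10000 ≈ 0.950900
step 3 [3y] zero: DF = P = 9291/10000 ≈ 0.929100
step 4 [4y] zero: DF = P = 9129/10000 ≈ 0.912900
step 5 [5y] zero: DF = P = 1793/2000 ≈ 0.896500

1 1 9901/10000
2 2 9509/10000
3 3 9291/10000
4 4 9129/10000
5 5 1793/2000
s(4y) = (1/(9129/10000) − 1)/(4) = 871/36516 ≈ 2.3853%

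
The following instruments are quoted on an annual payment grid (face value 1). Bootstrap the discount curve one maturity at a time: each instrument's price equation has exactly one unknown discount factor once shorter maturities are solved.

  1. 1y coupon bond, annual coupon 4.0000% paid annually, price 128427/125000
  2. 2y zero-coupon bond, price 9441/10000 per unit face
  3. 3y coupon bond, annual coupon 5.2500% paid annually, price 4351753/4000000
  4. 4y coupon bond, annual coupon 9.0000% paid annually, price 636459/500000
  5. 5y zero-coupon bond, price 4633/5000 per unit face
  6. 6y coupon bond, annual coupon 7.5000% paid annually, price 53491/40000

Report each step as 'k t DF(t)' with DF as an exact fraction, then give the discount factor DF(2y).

1 1 9879/10000
2 2 9441/10000
3 3 9373/10000
4 4 9309/10000
5 5 4633/5000
6 6 4571/5000
DF(2y) = 9441/10000 ≈ 0.944100

step 1 [1y] bond c/1=1/25: DF=(128427/125000 − 1/25·(0))/(1+1/25) = 9879/10000 ≈ 0.987900
step 2 [2y] zero: DF = P = 9441/10000 ≈ 0.944100
step 3 [3y] bond c/1=21/400: DF=(4351753/4000000 − 21/400·(0.987900+0.944100))/(1+21/400) = 9373/10000 ≈ 0.937300
step 4 [4y] bond c/1=9/100: DF=(636459/500000 − 9/100·(0.987900+0.944100+0.937300))/(1+9/100) = 9309/10000 ≈ 0.930900
step 5 [5y] zero: DF = P = 4633/5000 ≈ 0.926600
step 6 [6y] bond c/1=3/40: DF=(53491/40000 − 3/40·(0.987900+0.944100+0.937300+0.930900+0.926600))/(1+3/40) = 4571/5000 ≈ 0.914200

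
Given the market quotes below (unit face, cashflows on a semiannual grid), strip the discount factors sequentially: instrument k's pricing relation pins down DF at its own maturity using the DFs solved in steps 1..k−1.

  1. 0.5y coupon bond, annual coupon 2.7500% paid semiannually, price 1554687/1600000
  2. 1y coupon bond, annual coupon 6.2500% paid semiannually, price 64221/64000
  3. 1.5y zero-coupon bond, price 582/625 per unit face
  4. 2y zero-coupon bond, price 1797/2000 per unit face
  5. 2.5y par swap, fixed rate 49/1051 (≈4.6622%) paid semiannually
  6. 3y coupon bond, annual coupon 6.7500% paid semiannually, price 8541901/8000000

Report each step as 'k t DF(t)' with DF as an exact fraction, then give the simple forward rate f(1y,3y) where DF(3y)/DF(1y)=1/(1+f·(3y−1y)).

1 1/2 1917/2000
2 1 118/125
3 3/2 582/625
4 2 1797/2000
5 5/2 4461/5000
6 3 8819/10000
f(1y,3y) = ((118/125)/(8819/10000) − 1)/(2) = 621/17638 ≈ 3.5208%

step 1 [0.5y] bond c/2=11/800: DF=(1554687/1600000 − 11/800·(0))/(1+11/800) = 1917/2000 ≈ 0.958500
step 2 [1y] bond c/2=1/32: DF=(64221/64000 − 1/32·(0.958500))/(1+1/32) = 118/125 ≈ 0.944000
step 3 [1.5y] zero: DF = P = 582/625 ≈ 0.931200
step 4 [2y] zero: DF = P = 1797/2000 ≈ 0.898500
step 5 [2.5y] swap r/2=49/2102: DF=(1 − 49/2102·(0.958500+0.944000+0.931200+0.898500))/(1+49/2102) = 4461/5000 ≈ 0.892200
step 6 [3y] bond c/2=27/800: DF=(8541901/8000000 − 27/800·(0.958500+0.944000+0.931200+0.898500+0.892200))/(1+27/800) = 8819/10000 ≈ 0.881900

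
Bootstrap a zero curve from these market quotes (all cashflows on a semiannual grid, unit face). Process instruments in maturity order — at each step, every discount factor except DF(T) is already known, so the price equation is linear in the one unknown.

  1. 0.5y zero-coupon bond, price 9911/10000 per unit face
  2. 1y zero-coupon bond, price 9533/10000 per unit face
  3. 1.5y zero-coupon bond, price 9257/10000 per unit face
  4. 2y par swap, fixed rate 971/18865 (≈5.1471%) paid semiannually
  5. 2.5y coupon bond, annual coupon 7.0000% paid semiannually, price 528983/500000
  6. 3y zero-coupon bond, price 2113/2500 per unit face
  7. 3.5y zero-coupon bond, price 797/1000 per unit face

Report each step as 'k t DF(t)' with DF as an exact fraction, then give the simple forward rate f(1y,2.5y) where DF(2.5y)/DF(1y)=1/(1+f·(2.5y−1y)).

step 1 [0.5y] zero: DF = P = 9911/10000 ≈ 0.991100
step 2 [1y] zero: DF = P = 9533/10000 ≈ 0.953300
step 3 [1.5y] zero: DF = P = 9257/10000 ≈ 0.925700
step 4 [2y] swap r/2=971/37730: DF=(1 − 971/37730·(0.991100+0.953300+0.925700))/(1+971/37730) = 9029/10000 ≈ 0.902900
step 5 [2.5y] bond c/2=7/200: DF=(528983/500000 − 7/200·(0.991100+0.953300+0.925700+0.902900))/(1+7/200) = 4473/5000 ≈ 0.894600
step 6 [3y] zero: DF = P = 2113/2500 ≈ 0.845200
step 7 [3.5y] zero: DF = P = 797/1000 ≈ 0.797000

1 1/2 9911/10000
2 1 9533/10000
3 3/2 9257/10000
4 2 9029/10000
5 5/2 4473/5000
6 3 2113/2500
7 7/2 797/1000
f(1y,2.5y) = ((9533/10000)/(4473/5000) − 1)/(3/2) = 587/13419 ≈ 4.3744%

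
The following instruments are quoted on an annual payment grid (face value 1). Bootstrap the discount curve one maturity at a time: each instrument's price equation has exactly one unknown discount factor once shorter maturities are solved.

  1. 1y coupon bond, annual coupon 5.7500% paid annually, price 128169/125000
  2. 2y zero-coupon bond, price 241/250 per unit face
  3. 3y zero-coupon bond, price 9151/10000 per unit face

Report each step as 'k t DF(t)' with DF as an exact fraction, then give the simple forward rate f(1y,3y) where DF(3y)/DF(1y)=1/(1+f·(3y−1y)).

step 1 [1y] bond c/1=23/400: DF=(128169/125000 − 23/400·(0))/(1+23/400) = 606/625 ≈ 0.969600
step 2 [2y] zero: DF = P = 241/250 ≈ 0.964000
step 3 [3y] zero: DF = P = 9151/10000 ≈ 0.915100

1 1 606/625
2 2 241/250
3 3 9151/10000
f(1y,3y) = ((606/625)/(9151/10000) − 1)/(2) = 545/18302 ≈ 2.9778%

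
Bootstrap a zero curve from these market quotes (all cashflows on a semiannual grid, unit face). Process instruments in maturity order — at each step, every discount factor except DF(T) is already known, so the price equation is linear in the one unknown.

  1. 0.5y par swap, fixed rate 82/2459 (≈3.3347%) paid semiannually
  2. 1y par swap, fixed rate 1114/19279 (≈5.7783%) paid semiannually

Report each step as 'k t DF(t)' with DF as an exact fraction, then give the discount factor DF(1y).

1 1/2 2459/2500
2 1 9443/10000
DF(1y) = 9443/10000 ≈ 0.944300

step 1 [0.5y] swap r/2=41/2459: DF=(1 − 41/2459·(0))/(1+41/2459) = 2459/2500 ≈ 0.983600
step 2 [1y] swap r/2=557/19279: DF=(1 − 557/19279·(0.983600))/(1+557/19279) = 9443/10000 ≈ 0.944300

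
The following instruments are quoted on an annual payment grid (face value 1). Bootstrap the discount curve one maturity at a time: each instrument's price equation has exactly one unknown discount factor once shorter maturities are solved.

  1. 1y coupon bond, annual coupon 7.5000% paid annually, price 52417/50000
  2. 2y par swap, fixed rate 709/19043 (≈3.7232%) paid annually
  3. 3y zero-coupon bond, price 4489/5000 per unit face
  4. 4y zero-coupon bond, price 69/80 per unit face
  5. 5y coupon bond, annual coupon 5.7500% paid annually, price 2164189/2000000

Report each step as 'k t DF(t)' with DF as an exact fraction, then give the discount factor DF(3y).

1 1 1219/1250
2 2 9291/10000
3 3 4489/5000
4 4 69/80
5 5 103/125
DF(3y) = 4489/5000 ≈ 0.897800

step 1 [1y] bond c/1=3/40: DF=(52417/50000 − 3/40·(0))/(1+3/40) = 1219/1250 ≈ 0.975200
step 2 [2y] swap r/1=709/19043: DF=(1 − 709/19043·(0.975200))/(1+709/19043) = 9291/10000 ≈ 0.929100
step 3 [3y] zero: DF = P = 4489/5000 ≈ 0.897800
step 4 [4y] zero: DF = P = 69/80 ≈ 0.862500
step 5 [5y] bond c/1=23/400: DF=(2164189/2000000 − 23/400·(0.975200+0.929100+0.897800+0.862500))/(1+23/400) = 103/125 ≈ 0.824000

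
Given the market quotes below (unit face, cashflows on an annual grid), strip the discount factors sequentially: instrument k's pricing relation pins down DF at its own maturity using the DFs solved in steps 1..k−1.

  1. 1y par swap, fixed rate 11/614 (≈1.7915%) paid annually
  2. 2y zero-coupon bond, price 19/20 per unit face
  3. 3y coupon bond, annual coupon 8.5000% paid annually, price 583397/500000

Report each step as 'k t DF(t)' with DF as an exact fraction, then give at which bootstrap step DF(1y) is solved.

1 1 614/625
2 2 19/20
3 3 231/250
DF(1y) is solved at step 1

step 1 [1y] swap r/1=11/614: DF=(1 − 11/614·(0))/(1+11/614) = 614/625 ≈ 0.982400
step 2 [2y] zero: DF = P = 19/20 ≈ 0.950000
step 3 [3y] bond c/1=17/200: DF=(583397/500000 − 17/200·(0.982400+0.950000))/(1+17/200) = 231/250 ≈ 0.924000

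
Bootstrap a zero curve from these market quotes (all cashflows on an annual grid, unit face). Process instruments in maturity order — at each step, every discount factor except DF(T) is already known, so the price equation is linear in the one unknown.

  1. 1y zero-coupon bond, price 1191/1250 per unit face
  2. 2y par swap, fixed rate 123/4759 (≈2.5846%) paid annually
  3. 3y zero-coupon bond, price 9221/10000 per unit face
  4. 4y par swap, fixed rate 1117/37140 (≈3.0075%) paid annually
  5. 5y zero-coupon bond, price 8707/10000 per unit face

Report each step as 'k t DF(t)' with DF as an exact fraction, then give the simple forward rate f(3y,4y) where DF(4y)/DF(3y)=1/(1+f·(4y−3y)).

1 1 1191/1250
2 2 2377/2500
3 3 9221/10000
4 4 8883/10000
5 5 8707/10000
f(3y,4y) = ((9221/10000)/(8883/10000) − 1)/(1) = 338/8883 ≈ 3.8050%

step 1 [1y] zero: DF = P = 1191/1250 ≈ 0.952800
step 2 [2y] swap r/1=123/4759: DF=(1 − 123/4759·(0.952800))/(1+123/4759) = 2377/2500 ≈ 0.950800
step 3 [3y] zero: DF = P = 9221/10000 ≈ 0.922100
step 4 [4y] swap r/1=1117/37140: DF=(1 − 1117/37140·(0.952800+0.950800+0.922100))/(1+1117/37140) = 8883/10000 ≈ 0.888300
step 5 [5y] zero: DF = P = 8707/10000 ≈ 0.870700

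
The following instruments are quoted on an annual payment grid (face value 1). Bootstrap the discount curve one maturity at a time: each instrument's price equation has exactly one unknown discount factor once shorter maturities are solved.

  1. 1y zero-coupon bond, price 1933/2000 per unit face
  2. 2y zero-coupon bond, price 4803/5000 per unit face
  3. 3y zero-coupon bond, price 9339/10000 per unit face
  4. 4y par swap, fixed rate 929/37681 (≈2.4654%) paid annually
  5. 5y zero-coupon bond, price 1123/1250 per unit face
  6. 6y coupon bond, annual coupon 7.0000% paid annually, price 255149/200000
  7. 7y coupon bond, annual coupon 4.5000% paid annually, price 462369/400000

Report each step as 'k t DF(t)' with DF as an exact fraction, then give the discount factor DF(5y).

step 1 [1y] zero: DF = P = 1933/2000 ≈ 0.966500
step 2 [2y] zero: DF = P = 4803/5000 ≈ 0.960600
step 3 [3y] zero: DF = P = 9339/10000 ≈ 0.933900
step 4 [4y] swap r/1=929/37681: DF=(1 − 929/37681·(0.966500+0.960600+0.933900))/(1+929/37681) = 9071/10000 ≈ 0.907100
step 5 [5y] zero: DF = P = 1123/1250 ≈ 0.898400
step 6 [6y] bond c/1=7/100: DF=(255149/200000 − 7/100·(0.966500+0.960600+0.933900+0.907100+0.898400))/(1+7/100) = 887/1000 ≈ 0.887000
step 7 [7y] bond c/1=9/200: DF=(462369/400000 − 9/200·(0.966500+0.960600+0.933900+0.907100+0.898400+0.887000))/(1+9/200) = 867/1000 ≈ 0.867000

1 1 1933/2000
2 2 4803/5000
3 3 9339/10000
4 4 9071/10000
5 5 1123/1250
6 6 887/1000
7 7 867/1000
DF(5y) = 1123/1250 ≈ 0.898400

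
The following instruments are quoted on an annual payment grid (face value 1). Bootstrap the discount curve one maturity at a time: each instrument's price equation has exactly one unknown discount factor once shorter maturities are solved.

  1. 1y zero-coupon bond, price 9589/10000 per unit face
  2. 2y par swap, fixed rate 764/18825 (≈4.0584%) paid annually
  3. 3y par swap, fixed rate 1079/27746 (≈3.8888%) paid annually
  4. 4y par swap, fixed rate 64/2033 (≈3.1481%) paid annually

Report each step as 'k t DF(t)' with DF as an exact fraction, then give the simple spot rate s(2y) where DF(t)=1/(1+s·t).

step 1 [1y] zero: DF = P = 9589/10000 ≈ 0.958900
step 2 [2y] swap r/1=764/18825: DF=(1 − 764/18825·(0.958900))/(1+764/18825) = 2309/2500 ≈ 0.923600
step 3 [3y] swap r/1=1079/27746: DF=(1 − 1079/27746·(0.958900+0.923600))/(1+1079/27746) = 8921/10000 ≈ 0.892100
step 4 [4y] swap r/1=64/2033: DF=(1 − 64/2033·(0.958900+0.923600+0.892100))/(1+64/2033) = 553/625 ≈ 0.884800

1 1 9589/10000
2 2 2309/2500
3 3 8921/10000
4 4 553/625
s(2y) = (1/(2309/2500) − 1)/(2) = 191/4618 ≈ 4.1360%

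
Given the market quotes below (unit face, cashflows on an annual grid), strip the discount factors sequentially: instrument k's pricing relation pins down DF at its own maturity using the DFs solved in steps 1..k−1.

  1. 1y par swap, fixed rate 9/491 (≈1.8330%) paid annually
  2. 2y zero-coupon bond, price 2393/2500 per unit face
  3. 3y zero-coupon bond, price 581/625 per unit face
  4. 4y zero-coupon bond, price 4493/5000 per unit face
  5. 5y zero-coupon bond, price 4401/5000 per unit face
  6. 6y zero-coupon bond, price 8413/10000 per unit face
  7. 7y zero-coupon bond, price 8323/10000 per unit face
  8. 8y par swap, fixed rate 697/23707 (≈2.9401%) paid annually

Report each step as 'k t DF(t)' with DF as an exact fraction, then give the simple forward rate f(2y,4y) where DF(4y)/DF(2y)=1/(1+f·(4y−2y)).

1 1 491/500
2 2 2393/2500
3 3 581/625
4 4 4493/5000
5 5 4401/5000
6 6 8413/10000
7 7 8323/10000
8 8 7909/10000
f(2y,4y) = ((2393/2500)/(4493/5000) − 1)/(2) = 293/8986 ≈ 3.2606%

step 1 [1y] swap r/1=9/491: DF=(1 − 9/491·(0))/(1+9/491) = 491/500 ≈ 0.982000
step 2 [2y] zero: DF = P = 2393/2500 ≈ 0.957200
step 3 [3y] zero: DF = P = 581/625 ≈ 0.929600
step 4 [4y] zero: DF = P = 4493/5000 ≈ 0.898600
step 5 [5y] zero: DF = P = 4401/5000 ≈ 0.880200
step 6 [6y] zero: DF = P = 8413/10000 ≈ 0.841300
step 7 [7y] zero: DF = P = 8323/10000 ≈ 0.832300
step 8 [8y] swap r/1=697/23707: DF=(1 − 697/23707·(0.982000+0.957200+0.929600+0.898600+0.880200+0.841300+0.832300))/(1+697/23707) = 7909/10000 ≈ 0.790900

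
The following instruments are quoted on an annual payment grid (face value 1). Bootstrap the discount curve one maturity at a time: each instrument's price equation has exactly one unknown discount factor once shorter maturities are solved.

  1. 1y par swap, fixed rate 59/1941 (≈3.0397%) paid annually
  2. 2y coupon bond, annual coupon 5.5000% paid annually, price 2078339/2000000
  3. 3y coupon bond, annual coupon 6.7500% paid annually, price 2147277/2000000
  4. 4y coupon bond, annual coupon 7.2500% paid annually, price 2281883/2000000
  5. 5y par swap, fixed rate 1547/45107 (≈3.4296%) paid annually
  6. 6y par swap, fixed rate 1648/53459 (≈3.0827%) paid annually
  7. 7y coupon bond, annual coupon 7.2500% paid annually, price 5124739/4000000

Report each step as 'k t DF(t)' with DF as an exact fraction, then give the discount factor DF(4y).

1 1 1941/2000
2 2 584/625
3 3 8853/10000
4 4 547/625
5 5 8453/10000
6 6 522/625
7 7 2083/2500
DF(4y) = 547/625 ≈ 0.875200

step 1 [1y] swap r/1=59/1941: DF=(1 − 59/1941·(0))/(1+59/1941) = 1941/2000 ≈ 0.970500
step 2 [2y] bond c/1=11/200: DF=(2078339/2000000 − 11/200·(0.970500))/(1+11/200) = 584/625 ≈ 0.934400
step 3 [3y] bond c/1=27/400: DF=(2147277/2000000 − 27/400·(0.970500+0.934400))/(1+27/400) = 8853/10000 ≈ 0.885300
step 4 [4y] bond c/1=29/400: DF=(2281883/2000000 − 29/400·(0.970500+0.934400+0.885300))/(1+29/400) = 547/625 ≈ 0.875200
step 5 [5y] swap r/1=1547/45107: DF=(1 − 1547/45107·(0.970500+0.934400+0.885300+0.875200))/(1+1547/45107) = 8453/10000 ≈ 0.845300
step 6 [6y] swap r/1=1648/53459: DF=(1 − 1648/53459·(0.970500+0.934400+0.885300+0.875200+0.845300))/(1+1648/53459) = 522/625 ≈ 0.835200
step 7 [7y] bond c/1=29/400: DF=(5124739/4000000 − 29/400·(0.970500+0.934400+0.885300+0.875200+0.845300+0.835200))/(1+29/400) = 2083/2500 ≈ 0.833200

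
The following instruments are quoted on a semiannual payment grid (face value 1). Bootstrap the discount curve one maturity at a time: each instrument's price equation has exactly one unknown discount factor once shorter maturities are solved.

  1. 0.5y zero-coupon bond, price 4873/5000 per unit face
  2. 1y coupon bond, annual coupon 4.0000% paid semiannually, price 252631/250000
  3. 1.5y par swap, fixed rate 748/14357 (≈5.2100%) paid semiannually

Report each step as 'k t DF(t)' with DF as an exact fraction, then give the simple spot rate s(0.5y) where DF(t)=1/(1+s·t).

1 1/2 4873/5000
2 1 2429/2500
3 3/2 2313/2500
s(0.5y) = (1/(4873/5000) − 1)/(1/2) = 254/4873 ≈ 5.2124%

step 1 [0.5y] zero: DF = P = 4873/5000 ≈ 0.974600
step 2 [1y] bond c/2=1/50: DF=(252631/250000 − 1/50·(0.974600))/(1+1/50) = 2429/2500 ≈ 0.971600
step 3 [1.5y] swap r/2=374/14357: DF=(1 − 374/14357·(0.974600+0.971600))/(1+374/14357) = 2313/2500 ≈ 0.925200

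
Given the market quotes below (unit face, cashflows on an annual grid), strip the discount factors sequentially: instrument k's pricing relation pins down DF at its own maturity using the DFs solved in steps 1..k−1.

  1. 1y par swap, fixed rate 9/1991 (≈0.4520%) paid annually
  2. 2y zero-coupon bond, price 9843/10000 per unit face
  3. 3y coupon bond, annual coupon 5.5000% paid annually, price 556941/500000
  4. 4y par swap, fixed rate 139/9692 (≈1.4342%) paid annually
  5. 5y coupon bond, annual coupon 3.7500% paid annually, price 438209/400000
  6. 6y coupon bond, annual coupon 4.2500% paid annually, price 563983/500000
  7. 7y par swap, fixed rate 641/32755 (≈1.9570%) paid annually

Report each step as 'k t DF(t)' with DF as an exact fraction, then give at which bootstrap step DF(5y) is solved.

1 1 1991/2000
2 2 9843/10000
3 3 4763/5000
4 4 2361/2500
5 5 4579/5000
6 6 4433/5000
7 7 4359/5000
DF(5y) is solved at step 5

step 1 [1y] swap r/1=9/1991: DF=(1 − 9/1991·(0))/(1+9/1991) = 1991/2000 ≈ 0.995500
step 2 [2y] zero: DF = P = 9843/10000 ≈ 0.984300
step 3 [3y] bond c/1=11/200: DF=(556941/500000 − 11/200·(0.995500+0.984300))/(1+11/200) = 4763/5000 ≈ 0.952600
step 4 [4y] swap r/1=139/9692: DF=(1 − 139/9692·(0.995500+0.984300+0.952600))/(1+139/9692) = 2361/2500 ≈ 0.944400
step 5 [5y] bond c/1=3/80: DF=(438209/400000 − 3/80·(0.995500+0.984300+0.952600+0.944400))/(1+3/80) = 4579/5000 ≈ 0.915800
step 6 [6y] bond c/1=17/400: DF=(563983/500000 − 17/400·(0.995500+0.984300+0.952600+0.944400+0.915800))/(1+17/400) = 4433/5000 ≈ 0.886600
step 7 [7y] swap r/1=641/32755: DF=(1 − 641/32755·(0.995500+0.984300+0.952600+0.944400+0.915800+0.886600))/(1+641/32755) = 4359/5000 ≈ 0.871800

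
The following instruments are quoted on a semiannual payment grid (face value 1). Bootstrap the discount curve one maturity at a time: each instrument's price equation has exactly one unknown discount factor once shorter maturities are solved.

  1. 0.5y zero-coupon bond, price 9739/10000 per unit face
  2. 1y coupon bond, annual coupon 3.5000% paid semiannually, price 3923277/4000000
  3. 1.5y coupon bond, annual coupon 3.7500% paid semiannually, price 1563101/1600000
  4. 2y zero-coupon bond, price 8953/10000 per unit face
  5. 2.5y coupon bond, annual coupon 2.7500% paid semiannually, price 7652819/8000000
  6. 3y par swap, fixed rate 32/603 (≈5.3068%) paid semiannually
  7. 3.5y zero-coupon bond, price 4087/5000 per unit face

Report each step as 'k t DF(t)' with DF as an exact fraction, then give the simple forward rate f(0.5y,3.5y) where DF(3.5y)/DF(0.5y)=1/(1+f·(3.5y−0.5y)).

1 1/2 9739/10000
2 1 592/625
3 3/2 2309/2500
4 2 8953/10000
5 5/2 8929/10000
6 3 534/625
7 7/2 4087/5000
f(0.5y,3.5y) = ((9739/10000)/(4087/5000) − 1)/(3) = 1565/24522 ≈ 6.3820%

step 1 [0.5y] zero: DF = P = 9739/10000 ≈ 0.973900
step 2 [1y] bond c/2=7/400: DF=(3923277/4000000 − 7/400·(0.973900))/(1+7/400) = 592/625 ≈ 0.947200
step 3 [1.5y] bond c/2=3/160: DF=(1563101/1600000 − 3/160·(0.973900+0.947200))/(1+3/160) = 2309/2500 ≈ 0.923600
step 4 [2y] zero: DF = P = 8953/10000 ≈ 0.895300
step 5 [2.5y] bond c/2=11/800: DF=(7652819/8000000 − 11/800·(0.973900+0.947200+0.923600+0.895300))/(1+11/800) = 8929/10000 ≈ 0.892900
step 6 [3y] swap r/2=16/603: DF=(1 − 16/603·(0.973900+0.947200+0.923600+0.895300+0.892900))/(1+16/603) = 534/625 ≈ 0.854400
step 7 [3.5y] zero: DF = P = 4087/5000 ≈ 0.817400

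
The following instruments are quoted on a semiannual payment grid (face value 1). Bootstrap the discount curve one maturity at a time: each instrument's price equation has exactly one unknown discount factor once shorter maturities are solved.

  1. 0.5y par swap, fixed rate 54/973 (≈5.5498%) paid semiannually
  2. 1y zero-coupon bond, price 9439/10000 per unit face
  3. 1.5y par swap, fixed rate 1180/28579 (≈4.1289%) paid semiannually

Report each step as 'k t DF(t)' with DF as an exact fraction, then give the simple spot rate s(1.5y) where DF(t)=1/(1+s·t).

1 1/2 973/1000
2 1 9439/10000
3 3/2 941/1000
s(1.5y) = (1/(941/1000) − 1)/(3/2) = 118/2823 ≈ 4.1800%

step 1 [0.5y] swap r/2=27/973: DF=(1 − 27/973·(0))/(1+27/973) = 973/1000 ≈ 0.973000
step 2 [1y] zero: DF = P = 9439/10000 ≈ 0.943900
step 3 [1.5y] swap r/2=590/28579: DF=(1 − 590/28579·(0.973000+0.943900))/(1+590/28579) = 941/1000 ≈ 0.941000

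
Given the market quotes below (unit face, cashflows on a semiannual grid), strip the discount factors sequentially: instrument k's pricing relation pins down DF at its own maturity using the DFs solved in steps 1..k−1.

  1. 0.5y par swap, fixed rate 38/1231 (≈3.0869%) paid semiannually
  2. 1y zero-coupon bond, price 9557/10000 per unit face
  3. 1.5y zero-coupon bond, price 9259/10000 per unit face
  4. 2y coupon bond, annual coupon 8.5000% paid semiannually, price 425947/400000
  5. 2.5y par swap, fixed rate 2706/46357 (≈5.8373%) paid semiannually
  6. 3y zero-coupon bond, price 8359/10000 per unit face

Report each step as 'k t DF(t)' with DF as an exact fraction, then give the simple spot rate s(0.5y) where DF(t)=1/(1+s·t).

step 1 [0.5y] swap r/2=19/1231: DF=(1 − 19/1231·(0))/(1+19/1231) = 1231/1250 ≈ 0.984800
step 2 [1y] zero: DF = P = 9557/10000 ≈ 0.955700
step 3 [1.5y] zero: DF = P = 9259/10000 ≈ 0.925900
step 4 [2y] bond c/2=17/400: DF=(425947/400000 − 17/400·(0.984800+0.955700+0.925900))/(1+17/400) = 4523/5000 ≈ 0.904600
step 5 [2.5y] swap r/2=1353/46357: DF=(1 − 1353/46357·(0.984800+0.955700+0.925900+0.904600))/(1+1353/46357) = 8647/10000 ≈ 0.864700
step 6 [3y] zero: DF = P = 8359/10000 ≈ 0.835900

1 1/2 1231/1250
2 1 9557/10000
3 3/2 9259/10000
4 2 4523/5000
5 5/2 8647/10000
6 3 8359/10000
s(0.5y) = (1/(1231/1250) − 1)/(1/2) = 38/1231 ≈ 3.0869%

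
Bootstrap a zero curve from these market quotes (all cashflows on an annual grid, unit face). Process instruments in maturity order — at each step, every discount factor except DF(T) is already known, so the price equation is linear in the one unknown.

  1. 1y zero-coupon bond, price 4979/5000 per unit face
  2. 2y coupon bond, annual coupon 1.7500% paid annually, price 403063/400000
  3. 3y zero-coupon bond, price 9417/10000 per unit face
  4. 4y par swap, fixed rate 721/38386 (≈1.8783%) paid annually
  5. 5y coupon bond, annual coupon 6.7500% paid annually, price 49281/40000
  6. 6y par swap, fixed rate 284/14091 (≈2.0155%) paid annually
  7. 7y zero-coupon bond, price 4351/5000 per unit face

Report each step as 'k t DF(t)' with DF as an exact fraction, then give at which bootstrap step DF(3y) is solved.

1 1 4979/5000
2 2 2433/2500
3 3 9417/10000
4 4 9279/10000
5 5 4557/5000
6 6 554/625
7 7 4351/5000
DF(3y) is solved at step 3

step 1 [1y] zero: DF = P = 4979/5000 ≈ 0.995800
step 2 [2y] bond c/1=7/400: DF=(403063/400000 − 7/400·(0.995800))/(1+7/400) = 2433/2500 ≈ 0.973200
step 3 [3y] zero: DF = P = 9417/10000 ≈ 0.941700
step 4 [4y] swap r/1=721/38386: DF=(1 − 721/38386·(0.995800+0.973200+0.941700))/(1+721/38386) = 9279/10000 ≈ 0.927900
step 5 [5y] bond c/1=27/400: DF=(49281/40000 − 27/400·(0.995800+0.973200+0.941700+0.927900))/(1+27/400) = 4557/5000 ≈ 0.911400
step 6 [6y] swap r/1=284/14091: DF=(1 − 284/14091·(0.995800+0.973200+0.941700+0.927900+0.911400))/(1+284/14091) = 554/625 ≈ 0.886400
step 7 [7y] zero: DF = P = 4351/5000 ≈ 0.870200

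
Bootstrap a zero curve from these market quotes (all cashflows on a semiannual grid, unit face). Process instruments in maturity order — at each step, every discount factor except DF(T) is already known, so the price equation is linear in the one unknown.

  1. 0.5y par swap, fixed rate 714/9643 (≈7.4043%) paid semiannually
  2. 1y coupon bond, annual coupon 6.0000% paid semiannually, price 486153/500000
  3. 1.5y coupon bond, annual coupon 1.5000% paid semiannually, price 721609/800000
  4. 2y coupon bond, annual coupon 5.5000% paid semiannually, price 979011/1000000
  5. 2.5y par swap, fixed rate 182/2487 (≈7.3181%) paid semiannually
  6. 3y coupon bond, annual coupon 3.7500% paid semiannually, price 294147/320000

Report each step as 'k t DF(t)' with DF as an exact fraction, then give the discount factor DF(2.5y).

step 1 [0.5y] swap r/2=357/9643: DF=(1 − 357/9643·(0))/(1+357/9643) = 9643/10000 ≈ 0.964300
step 2 [1y] bond c/2=3/100: DF=(486153/500000 − 3/100·(0.964300))/(1+3/100) = 9159/10000 ≈ 0.915900
step 3 [1.5y] bond c/2=3/400: DF=(721609/800000 − 3/400·(0.964300+0.915900))/(1+3/400) = 8813/10000 ≈ 0.881300
step 4 [2y] bond c/2=11/400: DF=(979011/1000000 − 11/400·(0.964300+0.915900+0.881300))/(1+11/400) = 8789/10000 ≈ 0.878900
step 5 [2.5y] swap r/2=91/2487: DF=(1 − 91/2487·(0.964300+0.915900+0.881300+0.878900))/(1+91/2487) = 4181/5000 ≈ 0.836200
step 6 [3y] bond c/2=3/160: DF=(294147/320000 − 3/160·(0.964300+0.915900+0.881300+0.878900+0.836200))/(1+3/160) = 8199/10000 ≈ 0.819900

1 1/2 9643/10000
2 1 9159/10000
3 3/2 8813/10000
4 2 8789/10000
5 5/2 4181/5000
6 3 8199/10000
DF(2.5y) = 4181/5000 ≈ 0.836200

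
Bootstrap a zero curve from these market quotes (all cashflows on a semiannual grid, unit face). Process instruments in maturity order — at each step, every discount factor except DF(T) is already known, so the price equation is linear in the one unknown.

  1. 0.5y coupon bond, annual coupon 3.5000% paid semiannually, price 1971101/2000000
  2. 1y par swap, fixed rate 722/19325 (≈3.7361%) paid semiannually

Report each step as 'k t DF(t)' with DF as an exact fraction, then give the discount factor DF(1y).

step 1 [0.5y] bond c/2=7/400: DF=(1971101/2000000 − 7/400·(0))/(1+7/400) = 4843/5000 ≈ 0.968600
step 2 [1y] swap r/2=361/19325: DF=(1 − 361/19325·(0.968600))/(1+361/19325) = 9639/10000 ≈ 0.963900

1 1/2 4843/5000
2 1 9639/10000
DF(1y) = 9639/10000 ≈ 0.963900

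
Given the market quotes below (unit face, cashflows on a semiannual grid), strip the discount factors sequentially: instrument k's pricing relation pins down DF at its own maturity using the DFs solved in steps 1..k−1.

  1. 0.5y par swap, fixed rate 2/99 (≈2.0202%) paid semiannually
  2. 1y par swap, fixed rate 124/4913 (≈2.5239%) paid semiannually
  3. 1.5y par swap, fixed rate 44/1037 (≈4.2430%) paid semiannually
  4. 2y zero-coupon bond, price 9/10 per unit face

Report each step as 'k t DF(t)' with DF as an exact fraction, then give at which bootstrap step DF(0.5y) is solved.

step 1 [0.5y] swap r/2=1/99: DF=(1 − 1/99·(0))/(1+1/99) = 99/100 ≈ 0.990000
step 2 [1y] swap r/2=62/4913: DF=(1 − 62/4913·(0.990000))/(1+62/4913) = 1219/1250 ≈ 0.975200
step 3 [1.5y] swap r/2=22/1037: DF=(1 − 22/1037·(0.990000+0.975200))/(1+22/1037) = 1173/1250 ≈ 0.938400
step 4 [2y] zero: DF = P = 9/10 ≈ 0.900000

1 1/2 99/100
2 1 1219/1250
3 3/2 1173/1250
4 2 9/10
DF(0.5y) is solved at step 1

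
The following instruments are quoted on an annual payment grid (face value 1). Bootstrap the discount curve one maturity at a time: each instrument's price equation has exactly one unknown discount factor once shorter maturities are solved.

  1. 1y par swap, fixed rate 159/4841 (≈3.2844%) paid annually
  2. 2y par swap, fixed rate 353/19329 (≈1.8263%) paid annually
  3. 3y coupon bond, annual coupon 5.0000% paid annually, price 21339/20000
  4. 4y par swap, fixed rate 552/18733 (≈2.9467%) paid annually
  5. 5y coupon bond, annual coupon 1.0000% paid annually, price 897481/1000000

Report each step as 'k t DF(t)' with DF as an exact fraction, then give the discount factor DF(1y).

step 1 [1y] swap r/1=159/4841: DF=(1 − 159/4841·(0))/(1+159/4841) = 4841/5000 ≈ 0.968200
step 2 [2y] swap r/1=353/19329: DF=(1 − 353/19329·(0.968200))/(1+353/19329) = 9647/10000 ≈ 0.964700
step 3 [3y] bond c/1=1/20: DF=(21339/20000 − 1/20·(0.968200+0.964700))/(1+1/20) = 9241/10000 ≈ 0.924100
step 4 [4y] swap r/1=552/18733: DF=(1 − 552/18733·(0.968200+0.964700+0.924100))/(1+552/18733) = 556/625 ≈ 0.889600
step 5 [5y] bond c/1=1/100: DF=(897481/1000000 − 1/100·(0.968200+0.964700+0.924100+0.889600))/(1+1/100) = 1703/2000 ≈ 0.851500

1 1 4841/5000
2 2 9647/10000
3 3 9241/10000
4 4 556/625
5 5 1703/2000
DF(1y) = 4841/5000 ≈ 0.968200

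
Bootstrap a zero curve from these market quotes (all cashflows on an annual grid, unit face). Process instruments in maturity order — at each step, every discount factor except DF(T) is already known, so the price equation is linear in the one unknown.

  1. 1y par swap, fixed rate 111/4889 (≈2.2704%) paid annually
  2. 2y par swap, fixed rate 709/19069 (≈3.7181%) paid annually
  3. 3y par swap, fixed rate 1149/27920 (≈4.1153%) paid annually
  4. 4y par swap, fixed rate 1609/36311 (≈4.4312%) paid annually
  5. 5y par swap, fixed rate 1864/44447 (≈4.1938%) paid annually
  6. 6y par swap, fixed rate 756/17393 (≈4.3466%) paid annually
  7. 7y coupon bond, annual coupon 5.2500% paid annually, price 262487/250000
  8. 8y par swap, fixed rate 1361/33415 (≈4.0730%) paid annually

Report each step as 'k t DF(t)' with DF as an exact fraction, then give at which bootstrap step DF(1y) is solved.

1 1 4889/5000
2 2 9291/10000
3 3 8851/10000
4 4 8391/10000
5 5 1017/1250
6 6 1933/2500
7 7 7373/10000
8 8 3639/5000
DF(1y) is solved at step 1

step 1 [1y] swap r/1=111/4889: DF=(1 − 111/4889·(0))/(1+111/4889) = 4889/5000 ≈ 0.977800
step 2 [2y] swap r/1=709/19069: DF=(1 − 709/19069·(0.977800))/(1+709/19069) = 9291/10000 ≈ 0.929100
step 3 [3y] swap r/1=1149/27920: DF=(1 − 1149/27920·(0.977800+0.929100))/(1+1149/27920) = 8851/10000 ≈ 0.885100
step 4 [4y] swap r/1=1609/36311: DF=(1 − 1609/36311·(0.977800+0.929100+0.885100))/(1+1609/36311) = 8391/10000 ≈ 0.839100
step 5 [5y] swap r/1=1864/44447: DF=(1 − 1864/44447·(0.977800+0.929100+0.885100+0.839100))/(1+1864/44447) = 1017/1250 ≈ 0.813600
step 6 [6y] swap r/1=756/17393: DF=(1 − 756/17393·(0.977800+0.929100+0.885100+0.839100+0.813600))/(1+756/17393) = 1933/2500 ≈ 0.773200
step 7 [7y] bond c/1=21/400: DF=(262487/250000 − 21/400·(0.977800+0.929100+0.885100+0.839100+0.813600+0.773200))/(1+21/400) = 7373/10000 ≈ 0.737300
step 8 [8y] swap r/1=1361/33415: DF=(1 − 1361/33415·(0.977800+0.929100+0.885100+0.839100+0.813600+0.773200+0.737300))/(1+1361/33415) = 3639/5000 ≈ 0.727800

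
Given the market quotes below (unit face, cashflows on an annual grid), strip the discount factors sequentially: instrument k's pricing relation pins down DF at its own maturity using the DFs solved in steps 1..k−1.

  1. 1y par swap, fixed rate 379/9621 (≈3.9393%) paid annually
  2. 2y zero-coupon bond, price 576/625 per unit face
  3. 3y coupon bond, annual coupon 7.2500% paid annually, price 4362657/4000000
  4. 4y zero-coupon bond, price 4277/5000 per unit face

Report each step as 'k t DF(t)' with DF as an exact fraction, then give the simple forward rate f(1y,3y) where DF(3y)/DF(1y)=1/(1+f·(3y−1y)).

1 1 9621/10000
2 2 576/625
3 3 556/625
4 4 4277/5000
f(1y,3y) = ((9621/10000)/(556/625) − 1)/(2) = 725/17792 ≈ 4.0749%

step 1 [1y] swap r/1=379/9621: DF=(1 − 379/9621·(0))/(1+379/9621) = 9621/10000 ≈ 0.962100
step 2 [2y] zero: DF = P = 576/625 ≈ 0.921600
step 3 [3y] bond c/1=29/400: DF=(4362657/4000000 − 29/400·(0.962100+0.921600))/(1+29/400) = 556/625 ≈ 0.889600
step 4 [4y] zero: DF = P = 4277/5000 ≈ 0.855400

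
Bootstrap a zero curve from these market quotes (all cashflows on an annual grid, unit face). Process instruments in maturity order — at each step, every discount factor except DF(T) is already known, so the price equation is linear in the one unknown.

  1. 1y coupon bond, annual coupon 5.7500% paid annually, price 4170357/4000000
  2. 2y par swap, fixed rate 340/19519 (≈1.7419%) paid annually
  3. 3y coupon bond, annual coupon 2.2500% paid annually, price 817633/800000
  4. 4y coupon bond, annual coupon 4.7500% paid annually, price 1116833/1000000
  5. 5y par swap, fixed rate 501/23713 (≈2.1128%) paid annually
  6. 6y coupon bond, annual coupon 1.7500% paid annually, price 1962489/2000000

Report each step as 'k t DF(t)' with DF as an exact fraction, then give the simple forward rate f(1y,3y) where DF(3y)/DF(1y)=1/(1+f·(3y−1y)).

1 1 9859/10000
2 2 483/500
3 3 4783/5000
4 4 9343/10000
5 5 4499/5000
6 6 2207/2500
f(1y,3y) = ((9859/10000)/(4783/5000) − 1)/(2) = 293/19132 ≈ 1.5315%

step 1 [1y] bond c/1=23/400: DF=(4170357/4000000 − 23/400·(0))/(1+23/400) = 9859/10000 ≈ 0.985900
step 2 [2y] swap r/1=340/19519: DF=(1 − 340/19519·(0.985900))/(1+340/19519) = 483/500 ≈ 0.966000
step 3 [3y] bond c/1=9/400: DF=(817633/800000 − 9/400·(0.985900+0.966000))/(1+9/400) = 4783/5000 ≈ 0.956600
step 4 [4y] bond c/1=19/400: DF=(1116833/1000000 − 19/400·(0.985900+0.966000+0.956600))/(1+19/400) = 9343/10000 ≈ 0.934300
step 5 [5y] swap r/1=501/23713: DF=(1 − 501/23713·(0.985900+0.966000+0.956600+0.934300))/(1+501/23713) = 4499/5000 ≈ 0.899800
step 6 [6y] bond c/1=7/400: DF=(1962489/2000000 − 7/400·(0.985900+0.966000+0.956600+0.934300+0.899800))/(1+7/400) = 2207/2500 ≈ 0.882800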